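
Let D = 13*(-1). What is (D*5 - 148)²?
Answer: 45369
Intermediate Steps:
D = -13
(D*5 - 148)² = (-13*5 - 148)² = (-65 - 148)² = (-213)² = 45369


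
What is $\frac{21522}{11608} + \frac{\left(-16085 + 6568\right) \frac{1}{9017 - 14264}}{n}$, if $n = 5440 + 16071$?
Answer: $\frac{1214630119805}{655087131468} \approx 1.8542$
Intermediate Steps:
$n = 21511$
$\frac{21522}{11608} + \frac{\left(-16085 + 6568\right) \frac{1}{9017 - 14264}}{n} = \frac{21522}{11608} + \frac{\left(-16085 + 6568\right) \frac{1}{9017 - 14264}}{21511} = 21522 \cdot \frac{1}{11608} + - \frac{9517}{-5247} \cdot \frac{1}{21511} = \frac{10761}{5804} + \left(-9517\right) \left(- \frac{1}{5247}\right) \frac{1}{21511} = \frac{10761}{5804} + \frac{9517}{5247} \cdot \frac{1}{21511} = \frac{10761}{5804} + \frac{9517}{112868217} = \frac{1214630119805}{655087131468}$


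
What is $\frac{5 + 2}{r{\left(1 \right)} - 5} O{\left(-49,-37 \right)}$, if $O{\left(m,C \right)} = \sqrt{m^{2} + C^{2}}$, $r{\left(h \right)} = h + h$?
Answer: $- \frac{7 \sqrt{3770}}{3} \approx -143.27$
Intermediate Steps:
$r{\left(h \right)} = 2 h$
$O{\left(m,C \right)} = \sqrt{C^{2} + m^{2}}$
$\frac{5 + 2}{r{\left(1 \right)} - 5} O{\left(-49,-37 \right)} = \frac{5 + 2}{2 \cdot 1 - 5} \sqrt{\left(-37\right)^{2} + \left(-49\right)^{2}} = \frac{7}{2 - 5} \sqrt{1369 + 2401} = \frac{7}{-3} \sqrt{3770} = 7 \left(- \frac{1}{3}\right) \sqrt{3770} = - \frac{7 \sqrt{3770}}{3}$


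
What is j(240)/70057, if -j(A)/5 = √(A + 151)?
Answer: -5*√391/70057 ≈ -0.0014113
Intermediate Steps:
j(A) = -5*√(151 + A) (j(A) = -5*√(A + 151) = -5*√(151 + A))
j(240)/70057 = -5*√(151 + 240)/70057 = -5*√391*(1/70057) = -5*√391/70057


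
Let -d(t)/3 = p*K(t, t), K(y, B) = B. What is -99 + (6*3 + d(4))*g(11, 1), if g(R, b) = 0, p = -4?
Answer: -99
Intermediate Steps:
d(t) = 12*t (d(t) = -(-12)*t = 12*t)
-99 + (6*3 + d(4))*g(11, 1) = -99 + (6*3 + 12*4)*0 = -99 + (18 + 48)*0 = -99 + 66*0 = -99 + 0 = -99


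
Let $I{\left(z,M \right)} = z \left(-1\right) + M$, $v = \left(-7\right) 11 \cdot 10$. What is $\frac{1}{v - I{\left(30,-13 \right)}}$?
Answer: $- \frac{1}{727} \approx -0.0013755$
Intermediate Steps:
$v = -770$ ($v = \left(-77\right) 10 = -770$)
$I{\left(z,M \right)} = M - z$ ($I{\left(z,M \right)} = - z + M = M - z$)
$\frac{1}{v - I{\left(30,-13 \right)}} = \frac{1}{-770 - \left(-13 - 30\right)} = \frac{1}{-770 - -43} = \frac{1}{-770 + 43} = \frac{1}{-727} = - \frac{1}{727}$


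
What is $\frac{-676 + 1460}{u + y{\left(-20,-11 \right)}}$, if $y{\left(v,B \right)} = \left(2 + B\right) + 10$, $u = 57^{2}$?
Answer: $\frac{392}{1625} \approx 0.24123$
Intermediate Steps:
$u = 3249$
$y{\left(v,B \right)} = 12 + B$
$\frac{-676 + 1460}{u + y{\left(-20,-11 \right)}} = \frac{-676 + 1460}{3249 + \left(12 - 11\right)} = \frac{784}{3249 + 1} = \frac{784}{3250} = 784 \cdot \frac{1}{3250} = \frac{392}{1625}$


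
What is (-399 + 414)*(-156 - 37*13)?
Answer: -9555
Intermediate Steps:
(-399 + 414)*(-156 - 37*13) = 15*(-156 - 481) = 15*(-637) = -9555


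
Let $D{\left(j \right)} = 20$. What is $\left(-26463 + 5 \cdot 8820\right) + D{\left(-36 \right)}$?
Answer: $17657$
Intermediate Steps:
$\left(-26463 + 5 \cdot 8820\right) + D{\left(-36 \right)} = \left(-26463 + 5 \cdot 8820\right) + 20 = \left(-26463 + 44100\right) + 20 = 17637 + 20 = 17657$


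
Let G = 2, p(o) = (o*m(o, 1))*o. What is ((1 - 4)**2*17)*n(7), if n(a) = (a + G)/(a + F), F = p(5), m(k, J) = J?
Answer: 1377/32 ≈ 43.031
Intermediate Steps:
p(o) = o**2 (p(o) = (o*1)*o = o*o = o**2)
F = 25 (F = 5**2 = 25)
n(a) = (2 + a)/(25 + a) (n(a) = (a + 2)/(a + 25) = (2 + a)/(25 + a))
((1 - 4)**2*17)*n(7) = ((1 - 4)**2*17)*((2 + 7)/(25 + 7)) = ((-3)**2*17)*(9/32) = (9*17)*((1/32)*9) = 153*(9/32) = 1377/32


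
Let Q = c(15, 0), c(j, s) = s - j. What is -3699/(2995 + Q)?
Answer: -3699/2980 ≈ -1.2413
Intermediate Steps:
Q = -15 (Q = 0 - 1*15 = 0 - 15 = -15)
-3699/(2995 + Q) = -3699/(2995 - 15) = -3699/2980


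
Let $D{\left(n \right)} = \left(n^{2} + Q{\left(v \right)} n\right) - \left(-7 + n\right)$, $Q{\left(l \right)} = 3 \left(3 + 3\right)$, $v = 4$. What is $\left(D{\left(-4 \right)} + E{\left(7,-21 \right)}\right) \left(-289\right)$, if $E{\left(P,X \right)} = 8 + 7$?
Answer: $8670$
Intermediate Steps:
$Q{\left(l \right)} = 18$ ($Q{\left(l \right)} = 3 \cdot 6 = 18$)
$E{\left(P,X \right)} = 15$
$D{\left(n \right)} = 7 + n^{2} + 17 n$ ($D{\left(n \right)} = \left(n^{2} + 18 n\right) - \left(-7 + n\right) = 7 + n^{2} + 17 n$)
$\left(D{\left(-4 \right)} + E{\left(7,-21 \right)}\right) \left(-289\right) = \left(\left(7 + \left(-4\right)^{2} + 17 \left(-4\right)\right) + 15\right) \left(-289\right) = \left(\left(7 + 16 - 68\right) + 15\right) \left(-289\right) = \left(-45 + 15\right) \left(-289\right) = \left(-30\right) \left(-289\right) = 8670$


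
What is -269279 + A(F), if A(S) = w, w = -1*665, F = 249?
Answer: -269944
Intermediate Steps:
w = -665
A(S) = -665
-269279 + A(F) = -269279 - 665 = -269944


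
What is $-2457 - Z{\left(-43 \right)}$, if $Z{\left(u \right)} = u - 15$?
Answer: $-2399$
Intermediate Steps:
$Z{\left(u \right)} = -15 + u$ ($Z{\left(u \right)} = u - 15 = -15 + u$)
$-2457 - Z{\left(-43 \right)} = -2457 - \left(-15 - 43\right) = -2457 - -58 = -2457 + 58 = -2399$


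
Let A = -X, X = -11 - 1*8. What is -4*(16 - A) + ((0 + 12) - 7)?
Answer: 17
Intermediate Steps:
X = -19 (X = -11 - 8 = -19)
A = 19 (A = -1*(-19) = 19)
-4*(16 - A) + ((0 + 12) - 7) = -4*(16 - 1*19) + ((0 + 12) - 7) = -4*(16 - 19) + (12 - 7) = -4*(-3) + 5 = 12 + 5 = 17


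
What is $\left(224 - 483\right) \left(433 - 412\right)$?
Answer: $-5439$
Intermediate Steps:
$\left(224 - 483\right) \left(433 - 412\right) = \left(-259\right) 21 = -5439$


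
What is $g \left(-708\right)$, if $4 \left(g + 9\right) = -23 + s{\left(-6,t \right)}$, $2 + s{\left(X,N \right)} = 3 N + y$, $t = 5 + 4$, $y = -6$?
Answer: $7080$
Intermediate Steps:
$t = 9$
$s{\left(X,N \right)} = -8 + 3 N$ ($s{\left(X,N \right)} = -2 + \left(3 N - 6\right) = -2 + \left(-6 + 3 N\right) = -8 + 3 N$)
$g = -10$ ($g = -9 + \frac{-23 + \left(-8 + 3 \cdot 9\right)}{4} = -9 + \frac{-23 + \left(-8 + 27\right)}{4} = -9 + \frac{-23 + 19}{4} = -9 + \frac{1}{4} \left(-4\right) = -9 - 1 = -10$)
$g \left(-708\right) = \left(-10\right) \left(-708\right) = 7080$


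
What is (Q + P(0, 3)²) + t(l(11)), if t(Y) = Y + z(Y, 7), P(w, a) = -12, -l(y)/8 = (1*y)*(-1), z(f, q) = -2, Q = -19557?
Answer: -19327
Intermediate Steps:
l(y) = 8*y (l(y) = -8*1*y*(-1) = -8*y*(-1) = -(-8)*y = 8*y)
t(Y) = -2 + Y (t(Y) = Y - 2 = -2 + Y)
(Q + P(0, 3)²) + t(l(11)) = (-19557 + (-12)²) + (-2 + 8*11) = (-19557 + 144) + (-2 + 88) = -19413 + 86 = -19327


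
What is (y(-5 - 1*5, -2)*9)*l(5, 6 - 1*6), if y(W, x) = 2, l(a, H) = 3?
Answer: 54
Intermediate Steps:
(y(-5 - 1*5, -2)*9)*l(5, 6 - 1*6) = (2*9)*3 = 18*3 = 54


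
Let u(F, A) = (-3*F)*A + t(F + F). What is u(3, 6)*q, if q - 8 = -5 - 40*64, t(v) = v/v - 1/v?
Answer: 815683/6 ≈ 1.3595e+5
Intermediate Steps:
t(v) = 1 - 1/v
q = -2557 (q = 8 + (-5 - 40*64) = 8 + (-5 - 2560) = 8 - 2565 = -2557)
u(F, A) = (-1 + 2*F)/(2*F) - 3*A*F (u(F, A) = (-3*F)*A + (-1 + (F + F))/(F + F) = -3*A*F + (-1 + 2*F)/((2*F)) = -3*A*F + (1/(2*F))*(-1 + 2*F) = -3*A*F + (-1 + 2*F)/(2*F) = (-1 + 2*F)/(2*F) - 3*A*F)
u(3, 6)*q = (1 - ½/3 - 3*6*3)*(-2557) = (1 - ½*⅓ - 54)*(-2557) = (1 - ⅙ - 54)*(-2557) = -319/6*(-2557) = 815683/6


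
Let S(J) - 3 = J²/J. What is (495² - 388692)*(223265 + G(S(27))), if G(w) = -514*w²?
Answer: 34384541445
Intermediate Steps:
S(J) = 3 + J (S(J) = 3 + J²/J = 3 + J)
(495² - 388692)*(223265 + G(S(27))) = (495² - 388692)*(223265 - 514*(3 + 27)²) = (245025 - 388692)*(223265 - 514*30²) = -143667*(223265 - 514*900) = -143667*(223265 - 462600) = -143667*(-239335) = 34384541445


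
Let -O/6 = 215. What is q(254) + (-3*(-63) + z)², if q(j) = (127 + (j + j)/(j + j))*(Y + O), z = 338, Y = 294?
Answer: 150241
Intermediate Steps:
O = -1290 (O = -6*215 = -1290)
q(j) = -127488 (q(j) = (127 + (j + j)/(j + j))*(294 - 1290) = (127 + (2*j)/((2*j)))*(-996) = (127 + (2*j)*(1/(2*j)))*(-996) = (127 + 1)*(-996) = 128*(-996) = -127488)
q(254) + (-3*(-63) + z)² = -127488 + (-3*(-63) + 338)² = -127488 + (189 + 338)² = -127488 + 527² = -127488 + 277729 = 150241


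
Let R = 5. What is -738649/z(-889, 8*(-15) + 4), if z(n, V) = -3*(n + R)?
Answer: -738649/2652 ≈ -278.53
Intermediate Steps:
z(n, V) = -15 - 3*n (z(n, V) = -3*(n + 5) = -3*(5 + n) = -15 - 3*n)
-738649/z(-889, 8*(-15) + 4) = -738649/(-15 - 3*(-889)) = -738649/(-15 + 2667) = -738649/2652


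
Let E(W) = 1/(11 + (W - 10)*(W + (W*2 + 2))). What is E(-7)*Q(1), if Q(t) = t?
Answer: 1/334 ≈ 0.0029940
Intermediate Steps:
E(W) = 1/(11 + (-10 + W)*(2 + 3*W)) (E(W) = 1/(11 + (-10 + W)*(W + (2*W + 2))) = 1/(11 + (-10 + W)*(W + (2 + 2*W))) = 1/(11 + (-10 + W)*(2 + 3*W)))
E(-7)*Q(1) = 1/(-9 - 28*(-7) + 3*(-7)**2) = 1/(-9 + 196 + 3*49) = 1/(-9 + 196 + 147) = 1/334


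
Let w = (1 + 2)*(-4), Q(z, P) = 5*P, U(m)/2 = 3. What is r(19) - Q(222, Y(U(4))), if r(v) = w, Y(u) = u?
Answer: -42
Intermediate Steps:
U(m) = 6 (U(m) = 2*3 = 6)
w = -12 (w = 3*(-4) = -12)
r(v) = -12
r(19) - Q(222, Y(U(4))) = -12 - 5*6 = -12 - 1*30 = -12 - 30 = -42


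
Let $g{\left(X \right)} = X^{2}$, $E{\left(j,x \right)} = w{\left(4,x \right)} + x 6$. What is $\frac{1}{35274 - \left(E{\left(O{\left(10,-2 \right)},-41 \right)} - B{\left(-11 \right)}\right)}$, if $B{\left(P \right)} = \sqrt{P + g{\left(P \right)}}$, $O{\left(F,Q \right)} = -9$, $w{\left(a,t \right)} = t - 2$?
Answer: $\frac{3233}{114975169} - \frac{\sqrt{110}}{1264726859} \approx 2.8111 \cdot 10^{-5}$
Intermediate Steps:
$w{\left(a,t \right)} = -2 + t$
$E{\left(j,x \right)} = -2 + 7 x$ ($E{\left(j,x \right)} = \left(-2 + x\right) + x 6 = \left(-2 + x\right) + 6 x = -2 + 7 x$)
$B{\left(P \right)} = \sqrt{P + P^{2}}$
$\frac{1}{35274 - \left(E{\left(O{\left(10,-2 \right)},-41 \right)} - B{\left(-11 \right)}\right)} = \frac{1}{35274 - \left(\left(-2 + 7 \left(-41\right)\right) - \sqrt{- 11 \left(1 - 11\right)}\right)} = \frac{1}{35274 - \left(\left(-2 - 287\right) - \sqrt{\left(-11\right) \left(-10\right)}\right)} = \frac{1}{35274 - \left(-289 - \sqrt{110}\right)} = \frac{1}{35274 + \left(289 + \sqrt{110}\right)} = \frac{1}{35563 + \sqrt{110}}$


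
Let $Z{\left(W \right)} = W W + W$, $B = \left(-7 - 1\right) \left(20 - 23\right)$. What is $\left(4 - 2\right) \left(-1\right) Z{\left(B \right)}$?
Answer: $-1200$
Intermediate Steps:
$B = 24$ ($B = \left(-8\right) \left(-3\right) = 24$)
$Z{\left(W \right)} = W + W^{2}$ ($Z{\left(W \right)} = W^{2} + W = W + W^{2}$)
$\left(4 - 2\right) \left(-1\right) Z{\left(B \right)} = \left(4 - 2\right) \left(-1\right) 24 \left(1 + 24\right) = 2 \left(-1\right) 24 \cdot 25 = \left(-2\right) 600 = -1200$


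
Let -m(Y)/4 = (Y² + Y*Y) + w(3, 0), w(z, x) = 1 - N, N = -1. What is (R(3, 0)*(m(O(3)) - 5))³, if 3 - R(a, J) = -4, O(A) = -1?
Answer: -3176523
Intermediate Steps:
w(z, x) = 2 (w(z, x) = 1 - 1*(-1) = 1 + 1 = 2)
R(a, J) = 7 (R(a, J) = 3 - 1*(-4) = 3 + 4 = 7)
m(Y) = -8 - 8*Y² (m(Y) = -4*((Y² + Y*Y) + 2) = -4*((Y² + Y²) + 2) = -4*(2*Y² + 2) = -4*(2 + 2*Y²) = -8 - 8*Y²)
(R(3, 0)*(m(O(3)) - 5))³ = (7*((-8 - 8*(-1)²) - 5))³ = (7*((-8 - 8*1) - 5))³ = (7*((-8 - 8) - 5))³ = (7*(-16 - 5))³ = (7*(-21))³ = (-147)³ = -3176523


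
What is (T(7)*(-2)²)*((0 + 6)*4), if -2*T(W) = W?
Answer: -336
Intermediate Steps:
T(W) = -W/2
(T(7)*(-2)²)*((0 + 6)*4) = (-½*7*(-2)²)*((0 + 6)*4) = (-7/2*4)*(6*4) = -14*24 = -336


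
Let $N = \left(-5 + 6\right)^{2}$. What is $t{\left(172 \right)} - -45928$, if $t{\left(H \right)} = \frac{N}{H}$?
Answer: $\frac{7899617}{172} \approx 45928.0$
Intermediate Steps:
$N = 1$ ($N = 1^{2} = 1$)
$t{\left(H \right)} = \frac{1}{H}$ ($t{\left(H \right)} = 1 \frac{1}{H} = \frac{1}{H}$)
$t{\left(172 \right)} - -45928 = \frac{1}{172} - -45928 = \frac{1}{172} + 45928 = \frac{7899617}{172}$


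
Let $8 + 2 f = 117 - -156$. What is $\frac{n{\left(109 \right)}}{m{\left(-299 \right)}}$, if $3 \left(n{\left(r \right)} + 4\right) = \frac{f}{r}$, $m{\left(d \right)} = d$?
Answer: $\frac{2351}{195546} \approx 0.012023$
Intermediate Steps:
$f = \frac{265}{2}$ ($f = -4 + \frac{117 - -156}{2} = -4 + \frac{117 + 156}{2} = -4 + \frac{1}{2} \cdot 273 = -4 + \frac{273}{2} = \frac{265}{2} \approx 132.5$)
$n{\left(r \right)} = -4 + \frac{265}{6 r}$ ($n{\left(r \right)} = -4 + \frac{\frac{265}{2} \frac{1}{r}}{3} = -4 + \frac{265}{6 r}$)
$\frac{n{\left(109 \right)}}{m{\left(-299 \right)}} = \frac{-4 + \frac{265}{6 \cdot 109}}{-299} = \left(-4 + \frac{265}{6} \cdot \frac{1}{109}\right) \left(- \frac{1}{299}\right) = \left(-4 + \frac{265}{654}\right) \left(- \frac{1}{299}\right) = \left(- \frac{2351}{654}\right) \left(- \frac{1}{299}\right) = \frac{2351}{195546}$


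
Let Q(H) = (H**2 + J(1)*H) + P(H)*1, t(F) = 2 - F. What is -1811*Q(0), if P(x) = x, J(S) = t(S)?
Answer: 0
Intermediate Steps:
J(S) = 2 - S
Q(H) = H**2 + 2*H (Q(H) = (H**2 + (2 - 1*1)*H) + H*1 = (H**2 + (2 - 1)*H) + H = (H**2 + 1*H) + H = (H**2 + H) + H = (H + H**2) + H = H**2 + 2*H)
-1811*Q(0) = -0*(2 + 0) = -0*2 = -1811*0 = 0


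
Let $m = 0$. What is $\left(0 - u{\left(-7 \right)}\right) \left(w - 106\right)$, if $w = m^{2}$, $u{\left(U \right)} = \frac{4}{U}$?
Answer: $- \frac{424}{7} \approx -60.571$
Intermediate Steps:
$w = 0$ ($w = 0^{2} = 0$)
$\left(0 - u{\left(-7 \right)}\right) \left(w - 106\right) = \left(0 - \frac{4}{-7}\right) \left(0 - 106\right) = \left(0 - 4 \left(- \frac{1}{7}\right)\right) \left(-106\right) = \left(0 - - \frac{4}{7}\right) \left(-106\right) = \left(0 + \frac{4}{7}\right) \left(-106\right) = \frac{4}{7} \left(-106\right) = - \frac{424}{7}$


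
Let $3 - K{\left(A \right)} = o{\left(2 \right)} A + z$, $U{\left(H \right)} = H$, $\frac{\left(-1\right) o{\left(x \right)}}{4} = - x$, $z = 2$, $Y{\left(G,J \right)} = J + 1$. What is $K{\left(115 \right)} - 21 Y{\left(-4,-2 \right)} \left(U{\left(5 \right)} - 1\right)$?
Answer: $-835$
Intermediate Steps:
$Y{\left(G,J \right)} = 1 + J$
$o{\left(x \right)} = 4 x$ ($o{\left(x \right)} = - 4 \left(- x\right) = 4 x$)
$K{\left(A \right)} = 1 - 8 A$ ($K{\left(A \right)} = 3 - \left(4 \cdot 2 A + 2\right) = 3 - \left(8 A + 2\right) = 3 - \left(2 + 8 A\right) = 1 - 8 A$)
$K{\left(115 \right)} - 21 Y{\left(-4,-2 \right)} \left(U{\left(5 \right)} - 1\right) = \left(1 - 920\right) - 21 \left(1 - 2\right) \left(5 - 1\right) = \left(1 - 920\right) - 21 \left(-1\right) \left(5 - 1\right) = -919 - \left(-21\right) 4 = -919 - -84 = -919 + 84 = -835$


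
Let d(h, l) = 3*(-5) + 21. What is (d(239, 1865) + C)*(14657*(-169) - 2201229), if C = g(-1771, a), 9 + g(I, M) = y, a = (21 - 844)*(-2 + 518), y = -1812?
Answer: 8491045530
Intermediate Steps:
a = -424668 (a = -823*516 = -424668)
d(h, l) = 6 (d(h, l) = -15 + 21 = 6)
g(I, M) = -1821 (g(I, M) = -9 - 1812 = -1821)
C = -1821
(d(239, 1865) + C)*(14657*(-169) - 2201229) = (6 - 1821)*(14657*(-169) - 2201229) = -1815*(-2477033 - 2201229) = -1815*(-4678262) = 8491045530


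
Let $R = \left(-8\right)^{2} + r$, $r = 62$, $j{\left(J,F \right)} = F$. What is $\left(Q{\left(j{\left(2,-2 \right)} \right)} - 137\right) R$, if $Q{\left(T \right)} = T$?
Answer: $-17514$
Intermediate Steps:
$R = 126$ ($R = \left(-8\right)^{2} + 62 = 64 + 62 = 126$)
$\left(Q{\left(j{\left(2,-2 \right)} \right)} - 137\right) R = \left(-2 - 137\right) 126 = \left(-139\right) 126 = -17514$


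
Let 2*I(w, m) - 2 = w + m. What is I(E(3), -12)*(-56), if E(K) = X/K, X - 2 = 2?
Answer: 728/3 ≈ 242.67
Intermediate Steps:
X = 4 (X = 2 + 2 = 4)
E(K) = 4/K
I(w, m) = 1 + m/2 + w/2 (I(w, m) = 1 + (w + m)/2 = 1 + (m + w)/2 = 1 + (m/2 + w/2) = 1 + m/2 + w/2)
I(E(3), -12)*(-56) = (1 + (1/2)*(-12) + (4/3)/2)*(-56) = (1 - 6 + (4*(1/3))/2)*(-56) = (1 - 6 + (1/2)*(4/3))*(-56) = (1 - 6 + 2/3)*(-56) = -13/3*(-56) = 728/3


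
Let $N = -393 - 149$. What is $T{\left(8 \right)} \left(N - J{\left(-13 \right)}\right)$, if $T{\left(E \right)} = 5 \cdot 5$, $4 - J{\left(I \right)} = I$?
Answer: $-13975$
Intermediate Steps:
$J{\left(I \right)} = 4 - I$
$N = -542$ ($N = -393 - 149 = -542$)
$T{\left(E \right)} = 25$
$T{\left(8 \right)} \left(N - J{\left(-13 \right)}\right) = 25 \left(-542 - \left(4 - -13\right)\right) = 25 \left(-542 - \left(4 + 13\right)\right) = 25 \left(-542 - 17\right) = 25 \left(-559\right) = -13975$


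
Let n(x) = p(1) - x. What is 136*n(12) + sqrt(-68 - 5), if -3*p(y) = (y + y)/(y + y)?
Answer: -5032/3 + I*sqrt(73) ≈ -1677.3 + 8.544*I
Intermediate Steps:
p(y) = -1/3 (p(y) = -(y + y)/(3*(y + y)) = -2*y/(3*(2*y)) = -2*y*1/(2*y)/3 = -1/3*1 = -1/3)
n(x) = -1/3 - x
136*n(12) + sqrt(-68 - 5) = 136*(-1/3 - 1*12) + sqrt(-68 - 5) = 136*(-1/3 - 12) + sqrt(-73) = 136*(-37/3) + I*sqrt(73) = -5032/3 + I*sqrt(73)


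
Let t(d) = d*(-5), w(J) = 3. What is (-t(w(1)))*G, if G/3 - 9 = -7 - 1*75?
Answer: -3285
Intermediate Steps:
t(d) = -5*d
G = -219 (G = 27 + 3*(-7 - 1*75) = 27 + 3*(-7 - 75) = 27 + 3*(-82) = 27 - 246 = -219)
(-t(w(1)))*G = -(-5)*3*(-219) = -1*(-15)*(-219) = 15*(-219) = -3285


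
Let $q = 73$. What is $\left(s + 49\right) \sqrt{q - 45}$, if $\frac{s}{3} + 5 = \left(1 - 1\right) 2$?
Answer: $68 \sqrt{7} \approx 179.91$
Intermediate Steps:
$s = -15$ ($s = -15 + 3 \left(1 - 1\right) 2 = -15 + 3 \cdot 0 \cdot 2 = -15 + 3 \cdot 0 = -15 + 0 = -15$)
$\left(s + 49\right) \sqrt{q - 45} = \left(-15 + 49\right) \sqrt{73 - 45} = 34 \sqrt{28} = 34 \cdot 2 \sqrt{7} = 68 \sqrt{7}$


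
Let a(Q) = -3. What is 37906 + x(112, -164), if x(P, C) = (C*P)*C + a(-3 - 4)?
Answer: 3050255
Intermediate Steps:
x(P, C) = -3 + P*C² (x(P, C) = (C*P)*C - 3 = P*C² - 3 = -3 + P*C²)
37906 + x(112, -164) = 37906 + (-3 + 112*(-164)²) = 37906 + (-3 + 112*26896) = 37906 + (-3 + 3012352) = 37906 + 3012349 = 3050255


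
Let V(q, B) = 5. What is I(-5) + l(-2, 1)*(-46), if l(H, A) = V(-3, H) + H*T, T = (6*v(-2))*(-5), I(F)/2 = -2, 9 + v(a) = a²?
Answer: 13566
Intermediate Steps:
v(a) = -9 + a²
I(F) = -4 (I(F) = 2*(-2) = -4)
T = 150 (T = (6*(-9 + (-2)²))*(-5) = (6*(-9 + 4))*(-5) = (6*(-5))*(-5) = -30*(-5) = 150)
l(H, A) = 5 + 150*H (l(H, A) = 5 + H*150 = 5 + 150*H)
I(-5) + l(-2, 1)*(-46) = -4 + (5 + 150*(-2))*(-46) = -4 + (5 - 300)*(-46) = -4 - 295*(-46) = -4 + 13570 = 13566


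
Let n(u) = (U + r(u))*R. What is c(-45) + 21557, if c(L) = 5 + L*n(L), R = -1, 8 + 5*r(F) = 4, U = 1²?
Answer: 21571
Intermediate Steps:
U = 1
r(F) = -⅘ (r(F) = -8/5 + (⅕)*4 = -8/5 + ⅘ = -⅘)
n(u) = -⅕ (n(u) = (1 - ⅘)*(-1) = (⅕)*(-1) = -⅕)
c(L) = 5 - L/5 (c(L) = 5 + L*(-⅕) = 5 - L/5)
c(-45) + 21557 = (5 - ⅕*(-45)) + 21557 = (5 + 9) + 21557 = 14 + 21557 = 21571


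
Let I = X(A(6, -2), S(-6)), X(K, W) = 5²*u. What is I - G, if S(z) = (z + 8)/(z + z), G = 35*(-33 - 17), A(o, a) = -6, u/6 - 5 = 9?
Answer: 3850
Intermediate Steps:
u = 84 (u = 30 + 6*9 = 30 + 54 = 84)
G = -1750 (G = 35*(-50) = -1750)
S(z) = (8 + z)/(2*z) (S(z) = (8 + z)/((2*z)) = (8 + z)*(1/(2*z)) = (8 + z)/(2*z))
X(K, W) = 2100 (X(K, W) = 5²*84 = 25*84 = 2100)
I = 2100
I - G = 2100 - 1*(-1750) = 2100 + 1750 = 3850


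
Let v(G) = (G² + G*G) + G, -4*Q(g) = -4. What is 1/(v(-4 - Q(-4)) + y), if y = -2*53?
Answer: -1/61 ≈ -0.016393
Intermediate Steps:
Q(g) = 1 (Q(g) = -¼*(-4) = 1)
y = -106
v(G) = G + 2*G² (v(G) = (G² + G²) + G = 2*G² + G = G + 2*G²)
1/(v(-4 - Q(-4)) + y) = 1/((-4 - 1*1)*(1 + 2*(-4 - 1*1)) - 106) = 1/((-4 - 1)*(1 + 2*(-4 - 1)) - 106) = 1/(-5*(1 + 2*(-5)) - 106) = 1/(-5*(1 - 10) - 106) = 1/(-5*(-9) - 106) = 1/(45 - 106) = 1/(-61) = -1/61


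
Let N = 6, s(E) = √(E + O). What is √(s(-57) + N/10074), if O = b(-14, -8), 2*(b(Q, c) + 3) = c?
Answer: √(1679 + 22552328*I)/1679 ≈ 2.0001 + 1.9999*I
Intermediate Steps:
b(Q, c) = -3 + c/2
O = -7 (O = -3 + (½)*(-8) = -3 - 4 = -7)
s(E) = √(-7 + E) (s(E) = √(E - 7) = √(-7 + E))
√(s(-57) + N/10074) = √(√(-7 - 57) + 6/10074) = √(√(-64) + 6*(1/10074)) = √(8*I + 1/1679) = √(1/1679 + 8*I)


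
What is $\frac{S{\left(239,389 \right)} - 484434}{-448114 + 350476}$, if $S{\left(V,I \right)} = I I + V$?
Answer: $\frac{55479}{16273} \approx 3.4093$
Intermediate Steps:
$S{\left(V,I \right)} = V + I^{2}$ ($S{\left(V,I \right)} = I^{2} + V = V + I^{2}$)
$\frac{S{\left(239,389 \right)} - 484434}{-448114 + 350476} = \frac{\left(239 + 389^{2}\right) - 484434}{-448114 + 350476} = \frac{\left(239 + 151321\right) - 484434}{-97638} = \left(151560 - 484434\right) \left(- \frac{1}{97638}\right) = \left(-332874\right) \left(- \frac{1}{97638}\right) = \frac{55479}{16273}$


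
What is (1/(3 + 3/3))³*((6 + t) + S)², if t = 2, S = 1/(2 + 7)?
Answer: 5329/5184 ≈ 1.0280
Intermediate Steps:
S = ⅑ (S = 1/9 = ⅑ ≈ 0.11111)
(1/(3 + 3/3))³*((6 + t) + S)² = (1/(3 + 3/3))³*((6 + 2) + ⅑)² = (1/(3 + 3*(⅓)))³*(8 + ⅑)² = (1/(3 + 1))³*(73/9)² = (1/4)³*(5329/81) = (¼)³*(5329/81) = (1/64)*(5329/81) = 5329/5184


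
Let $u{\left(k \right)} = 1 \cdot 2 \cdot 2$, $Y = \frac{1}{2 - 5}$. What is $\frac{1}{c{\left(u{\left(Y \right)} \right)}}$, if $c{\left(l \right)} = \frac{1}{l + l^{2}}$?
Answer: $20$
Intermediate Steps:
$Y = - \frac{1}{3}$ ($Y = \frac{1}{-3} = - \frac{1}{3} \approx -0.33333$)
$u{\left(k \right)} = 4$ ($u{\left(k \right)} = 2 \cdot 2 = 4$)
$\frac{1}{c{\left(u{\left(Y \right)} \right)}} = \frac{1}{\frac{1}{4} \frac{1}{1 + 4}} = \frac{1}{\frac{1}{4} \cdot \frac{1}{5}} = \frac{1}{\frac{1}{20}} = 20$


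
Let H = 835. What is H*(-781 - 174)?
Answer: -797425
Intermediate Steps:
H*(-781 - 174) = 835*(-781 - 174) = 835*(-955) = -797425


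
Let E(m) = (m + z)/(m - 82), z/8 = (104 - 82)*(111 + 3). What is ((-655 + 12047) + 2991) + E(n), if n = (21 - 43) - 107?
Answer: 3014878/211 ≈ 14289.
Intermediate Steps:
z = 20064 (z = 8*((104 - 82)*(111 + 3)) = 8*(22*114) = 8*2508 = 20064)
n = -129 (n = -22 - 107 = -129)
E(m) = (20064 + m)/(-82 + m) (E(m) = (m + 20064)/(m - 82) = (20064 + m)/(-82 + m))
((-655 + 12047) + 2991) + E(n) = ((-655 + 12047) + 2991) + (20064 - 129)/(-82 - 129) = (11392 + 2991) + 19935/(-211) = 14383 - 1/211*19935 = 14383 - 19935/211 = 3014878/211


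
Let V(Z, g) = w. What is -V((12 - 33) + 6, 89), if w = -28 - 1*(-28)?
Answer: 0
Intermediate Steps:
w = 0 (w = -28 + 28 = 0)
V(Z, g) = 0
-V((12 - 33) + 6, 89) = -1*0 = 0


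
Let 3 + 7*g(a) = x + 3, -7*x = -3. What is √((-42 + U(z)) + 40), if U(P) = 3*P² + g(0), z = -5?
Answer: 2*√895/7 ≈ 8.5476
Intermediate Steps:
x = 3/7 (x = -⅐*(-3) = 3/7 ≈ 0.42857)
g(a) = 3/49 (g(a) = -3/7 + (3/7 + 3)/7 = -3/7 + (⅐)*(24/7) = -3/7 + 24/49 = 3/49)
U(P) = 3/49 + 3*P² (U(P) = 3*P² + 3/49 = 3/49 + 3*P²)
√((-42 + U(z)) + 40) = √((-42 + (3/49 + 3*(-5)²)) + 40) = √((-42 + (3/49 + 3*25)) + 40) = √((-42 + (3/49 + 75)) + 40) = √((-42 + 3678/49) + 40) = √(1620/49 + 40) = √(3580/49) = 2*√895/7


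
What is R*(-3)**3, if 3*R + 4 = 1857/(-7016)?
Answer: 269289/7016 ≈ 38.382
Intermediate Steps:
R = -29921/21048 (R = -4/3 + (1857/(-7016))/3 = -4/3 + (1857*(-1/7016))/3 = -4/3 + (1/3)*(-1857/7016) = -4/3 - 619/7016 = -29921/21048 ≈ -1.4216)
R*(-3)**3 = -29921/21048*(-3)**3 = -29921/21048*(-27) = 269289/7016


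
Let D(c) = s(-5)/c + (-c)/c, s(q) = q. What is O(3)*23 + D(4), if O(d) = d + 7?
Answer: 911/4 ≈ 227.75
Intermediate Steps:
O(d) = 7 + d
D(c) = -1 - 5/c (D(c) = -5/c + (-c)/c = -5/c - 1 = -1 - 5/c)
O(3)*23 + D(4) = (7 + 3)*23 + (-5 - 1*4)/4 = 10*23 + (-5 - 4)/4 = 230 + (¼)*(-9) = 230 - 9/4 = 911/4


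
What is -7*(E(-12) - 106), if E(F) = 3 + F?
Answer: 805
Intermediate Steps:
-7*(E(-12) - 106) = -7*((3 - 12) - 106) = -7*(-9 - 106) = -7*(-115) = 805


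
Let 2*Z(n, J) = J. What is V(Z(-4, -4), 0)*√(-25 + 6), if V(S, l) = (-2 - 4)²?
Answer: 36*I*√19 ≈ 156.92*I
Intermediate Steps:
Z(n, J) = J/2
V(S, l) = 36 (V(S, l) = (-6)² = 36)
V(Z(-4, -4), 0)*√(-25 + 6) = 36*√(-25 + 6) = 36*√(-19) = 36*(I*√19) = 36*I*√19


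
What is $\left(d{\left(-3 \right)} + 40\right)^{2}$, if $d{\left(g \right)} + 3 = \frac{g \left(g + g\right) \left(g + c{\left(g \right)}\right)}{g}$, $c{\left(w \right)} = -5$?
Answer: $7225$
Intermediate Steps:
$d{\left(g \right)} = -3 + 2 g \left(-5 + g\right)$ ($d{\left(g \right)} = -3 + \frac{g \left(g + g\right) \left(g - 5\right)}{g} = -3 + \frac{g 2 g \left(-5 + g\right)}{g} = -3 + \frac{2 g^{2} \left(-5 + g\right)}{g} = -3 + 2 g \left(-5 + g\right)$)
$\left(d{\left(-3 \right)} + 40\right)^{2} = \left(\left(-3 - -30 + 2 \left(-3\right)^{2}\right) + 40\right)^{2} = \left(\left(-3 + 30 + 2 \cdot 9\right) + 40\right)^{2} = \left(\left(-3 + 30 + 18\right) + 40\right)^{2} = \left(45 + 40\right)^{2} = 85^{2} = 7225$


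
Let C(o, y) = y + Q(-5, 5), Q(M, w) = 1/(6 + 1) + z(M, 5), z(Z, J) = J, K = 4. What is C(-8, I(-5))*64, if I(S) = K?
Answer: 4096/7 ≈ 585.14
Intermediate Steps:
I(S) = 4
Q(M, w) = 36/7 (Q(M, w) = 1/(6 + 1) + 5 = 1/7 + 5 = 36/7)
C(o, y) = 36/7 + y (C(o, y) = y + 36/7 = 36/7 + y)
C(-8, I(-5))*64 = (36/7 + 4)*64 = (64/7)*64 = 4096/7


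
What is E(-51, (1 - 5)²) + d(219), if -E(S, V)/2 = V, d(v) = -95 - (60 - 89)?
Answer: -98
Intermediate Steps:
d(v) = -66 (d(v) = -95 - 1*(-29) = -95 + 29 = -66)
E(S, V) = -2*V
E(-51, (1 - 5)²) + d(219) = -2*(1 - 5)² - 66 = -2*(-4)² - 66 = -2*16 - 66 = -32 - 66 = -98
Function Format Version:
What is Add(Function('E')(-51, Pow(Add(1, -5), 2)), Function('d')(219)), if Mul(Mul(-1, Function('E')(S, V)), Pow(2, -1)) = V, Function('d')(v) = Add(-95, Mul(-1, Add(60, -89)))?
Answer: -98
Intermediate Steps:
Function('d')(v) = -66 (Function('d')(v) = Add(-95, Mul(-1, -29)) = Add(-95, 29) = -66)
Function('E')(S, V) = Mul(-2, V)
Add(Function('E')(-51, Pow(Add(1, -5), 2)), Function('d')(219)) = Add(Mul(-2, Pow(Add(1, -5), 2)), -66) = Add(Mul(-2, Pow(-4, 2)), -66) = Add(Mul(-2, 16), -66) = Add(-32, -66) = -98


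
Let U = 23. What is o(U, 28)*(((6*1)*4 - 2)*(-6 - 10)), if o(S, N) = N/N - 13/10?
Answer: 528/5 ≈ 105.60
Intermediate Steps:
o(S, N) = -3/10 (o(S, N) = 1 - 13*⅒ = 1 - 13/10 = -3/10)
o(U, 28)*(((6*1)*4 - 2)*(-6 - 10)) = -3*((6*1)*4 - 2)*(-6 - 10)/10 = -3*(6*4 - 2)*(-16)/10 = -3*(24 - 2)*(-16)/10 = -33*(-16)/5 = -3/10*(-352) = 528/5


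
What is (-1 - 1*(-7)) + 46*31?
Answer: 1432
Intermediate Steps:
(-1 - 1*(-7)) + 46*31 = (-1 + 7) + 1426 = 6 + 1426 = 1432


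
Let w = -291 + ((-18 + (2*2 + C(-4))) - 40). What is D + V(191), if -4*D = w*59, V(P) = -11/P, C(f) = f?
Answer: 3932837/764 ≈ 5147.7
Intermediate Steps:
w = -349 (w = -291 + ((-18 + (2*2 - 4)) - 40) = -291 + ((-18 + (4 - 4)) - 40) = -291 + ((-18 + 0) - 40) = -291 + (-18 - 40) = -291 - 58 = -349)
D = 20591/4 (D = -(-349)*59/4 = -¼*(-20591) = 20591/4 ≈ 5147.8)
D + V(191) = 20591/4 - 11/191 = 3932837/764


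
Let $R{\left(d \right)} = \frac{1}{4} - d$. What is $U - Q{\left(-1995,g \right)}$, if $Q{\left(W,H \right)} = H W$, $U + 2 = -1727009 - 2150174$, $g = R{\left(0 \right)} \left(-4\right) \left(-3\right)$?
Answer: $-3871200$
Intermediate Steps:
$R{\left(d \right)} = \frac{1}{4} - d$
$g = 3$ ($g = \left(\frac{1}{4} - 0\right) \left(-4\right) \left(-3\right) = \left(\frac{1}{4} + 0\right) \left(-4\right) \left(-3\right) = \frac{1}{4} \left(-4\right) \left(-3\right) = \left(-1\right) \left(-3\right) = 3$)
$U = -3877185$ ($U = -2 - 3877183 = -3877185$)
$U - Q{\left(-1995,g \right)} = -3877185 - 3 \left(-1995\right) = -3877185 - -5985 = -3877185 + 5985 = -3871200$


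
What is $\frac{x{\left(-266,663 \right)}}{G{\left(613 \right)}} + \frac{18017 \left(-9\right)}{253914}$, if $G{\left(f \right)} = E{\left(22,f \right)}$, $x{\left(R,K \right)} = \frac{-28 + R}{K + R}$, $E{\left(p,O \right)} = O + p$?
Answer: $- \frac{32579643}{50923190} \approx -0.63978$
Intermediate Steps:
$x{\left(R,K \right)} = \frac{-28 + R}{K + R}$
$G{\left(f \right)} = 22 + f$ ($G{\left(f \right)} = f + 22 = 22 + f$)
$\frac{x{\left(-266,663 \right)}}{G{\left(613 \right)}} + \frac{18017 \left(-9\right)}{253914} = \frac{\frac{1}{663 - 266} \left(-28 - 266\right)}{22 + 613} + \frac{18017 \left(-9\right)}{253914} = \frac{\frac{1}{397} \left(-294\right)}{635} - \frac{129}{202} = \frac{1}{397} \left(-294\right) \frac{1}{635} - \frac{129}{202} = \left(- \frac{294}{397}\right) \frac{1}{635} - \frac{129}{202} = - \frac{294}{252095} - \frac{129}{202} = - \frac{32579643}{50923190}$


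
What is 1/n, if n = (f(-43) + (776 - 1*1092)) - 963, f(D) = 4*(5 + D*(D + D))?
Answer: 1/13533 ≈ 7.3893e-5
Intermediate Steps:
f(D) = 20 + 8*D² (f(D) = 4*(5 + D*(2*D)) = 4*(5 + 2*D²) = 20 + 8*D²)
n = 13533 (n = ((20 + 8*(-43)²) + (776 - 1*1092)) - 963 = ((20 + 8*1849) + (776 - 1092)) - 963 = ((20 + 14792) - 316) - 963 = (14812 - 316) - 963 = 14496 - 963 = 13533)
1/n = 1/13533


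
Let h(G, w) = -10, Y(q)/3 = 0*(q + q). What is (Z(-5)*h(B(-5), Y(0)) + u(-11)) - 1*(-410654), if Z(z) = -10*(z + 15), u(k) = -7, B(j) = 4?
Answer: 411647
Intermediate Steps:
Y(q) = 0 (Y(q) = 3*(0*(q + q)) = 3*(0*(2*q)) = 3*0 = 0)
Z(z) = -150 - 10*z (Z(z) = -10*(15 + z) = -150 - 10*z)
(Z(-5)*h(B(-5), Y(0)) + u(-11)) - 1*(-410654) = ((-150 - 10*(-5))*(-10) - 7) - 1*(-410654) = ((-150 + 50)*(-10) - 7) + 410654 = (-100*(-10) - 7) + 410654 = (1000 - 7) + 410654 = 993 + 410654 = 411647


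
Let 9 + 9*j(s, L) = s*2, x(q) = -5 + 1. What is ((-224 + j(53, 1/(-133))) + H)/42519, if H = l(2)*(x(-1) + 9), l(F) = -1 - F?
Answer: -2054/382671 ≈ -0.0053675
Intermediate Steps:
x(q) = -4
j(s, L) = -1 + 2*s/9 (j(s, L) = -1 + (s*2)/9 = -1 + (2*s)/9 = -1 + 2*s/9)
H = -15 (H = (-1 - 1*2)*(-4 + 9) = (-1 - 2)*5 = -3*5 = -15)
((-224 + j(53, 1/(-133))) + H)/42519 = ((-224 + (-1 + (2/9)*53)) - 15)/42519 = ((-224 + (-1 + 106/9)) - 15)*(1/42519) = ((-224 + 97/9) - 15)*(1/42519) = (-1919/9 - 15)*(1/42519) = -2054/9*1/42519 = -2054/382671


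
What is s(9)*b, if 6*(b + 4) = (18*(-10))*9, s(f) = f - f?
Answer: 0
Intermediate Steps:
s(f) = 0
b = -274 (b = -4 + ((18*(-10))*9)/6 = -4 + (-180*9)/6 = -4 + (⅙)*(-1620) = -4 - 270 = -274)
s(9)*b = 0*(-274) = 0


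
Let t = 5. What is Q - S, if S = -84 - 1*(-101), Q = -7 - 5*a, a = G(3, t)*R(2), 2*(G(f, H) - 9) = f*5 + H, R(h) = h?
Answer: -214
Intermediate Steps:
G(f, H) = 9 + H/2 + 5*f/2 (G(f, H) = 9 + (f*5 + H)/2 = 9 + (5*f + H)/2 = 9 + (H + 5*f)/2 = 9 + (H/2 + 5*f/2) = 9 + H/2 + 5*f/2)
a = 38 (a = (9 + (½)*5 + (5/2)*3)*2 = (9 + 5/2 + 15/2)*2 = 19*2 = 38)
Q = -197 (Q = -7 - 5*38 = -7 - 190 = -197)
S = 17 (S = -84 + 101 = 17)
Q - S = -197 - 1*17 = -197 - 17 = -214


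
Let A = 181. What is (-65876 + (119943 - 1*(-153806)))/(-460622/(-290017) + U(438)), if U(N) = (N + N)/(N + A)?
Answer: 37317469677579/539179910 ≈ 69212.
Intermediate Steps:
U(N) = 2*N/(181 + N) (U(N) = (N + N)/(N + 181) = (2*N)/(181 + N) = 2*N/(181 + N))
(-65876 + (119943 - 1*(-153806)))/(-460622/(-290017) + U(438)) = (-65876 + (119943 - 1*(-153806)))/(-460622/(-290017) + 2*438/(181 + 438)) = (-65876 + (119943 + 153806))/(-460622*(-1/290017) + 2*438/619) = (-65876 + 273749)/(460622/290017 + 2*438*(1/619)) = 207873/(460622/290017 + 876/619) = 207873/(539179910/179520523) = 207873*(179520523/539179910) = 37317469677579/539179910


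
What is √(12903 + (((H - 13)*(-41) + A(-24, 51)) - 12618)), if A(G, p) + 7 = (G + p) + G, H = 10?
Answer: 2*√101 ≈ 20.100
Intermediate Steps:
A(G, p) = -7 + p + 2*G (A(G, p) = -7 + ((G + p) + G) = -7 + (p + 2*G) = -7 + p + 2*G)
√(12903 + (((H - 13)*(-41) + A(-24, 51)) - 12618)) = √(12903 + (((10 - 13)*(-41) + (-7 + 51 + 2*(-24))) - 12618)) = √(12903 + ((-3*(-41) + (-7 + 51 - 48)) - 12618)) = √(12903 + ((123 - 4) - 12618)) = √(12903 + (119 - 12618)) = √(12903 - 12499) = √404 = 2*√101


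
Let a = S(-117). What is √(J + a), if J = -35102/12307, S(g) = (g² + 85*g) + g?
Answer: √548921576809/12307 ≈ 60.201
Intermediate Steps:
S(g) = g² + 86*g
a = 3627 (a = -117*(86 - 117) = -117*(-31) = 3627)
J = -35102/12307 (J = -35102*1/12307 = -35102/12307 ≈ -2.8522)
√(J + a) = √(-35102/12307 + 3627) = √(44602387/12307) = √548921576809/12307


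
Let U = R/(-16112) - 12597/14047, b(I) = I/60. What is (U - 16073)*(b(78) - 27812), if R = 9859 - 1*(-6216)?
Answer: 1011796299348580727/2263252640 ≈ 4.4705e+8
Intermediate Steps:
b(I) = I/60 (b(I) = I*(1/60) = I/60)
R = 16075 (R = 9859 + 6216 = 16075)
U = -428768389/226325264 (U = 16075/(-16112) - 12597/14047 = 16075*(-1/16112) - 12597*1/14047 = -16075/16112 - 12597/14047 = -428768389/226325264 ≈ -1.8945)
(U - 16073)*(b(78) - 27812) = (-428768389/226325264 - 16073)*((1/60)*78 - 27812) = -3638154736661*(13/10 - 27812)/226325264 = -3638154736661/226325264*(-278107/10) = 1011796299348580727/2263252640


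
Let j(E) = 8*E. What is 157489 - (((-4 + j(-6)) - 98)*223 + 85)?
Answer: 190854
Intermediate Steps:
157489 - (((-4 + j(-6)) - 98)*223 + 85) = 157489 - (((-4 + 8*(-6)) - 98)*223 + 85) = 157489 - (((-4 - 48) - 98)*223 + 85) = 157489 - ((-52 - 98)*223 + 85) = 157489 - (-150*223 + 85) = 157489 - (-33450 + 85) = 157489 - 1*(-33365) = 157489 + 33365 = 190854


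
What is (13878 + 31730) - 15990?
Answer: 29618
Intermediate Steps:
(13878 + 31730) - 15990 = 45608 - 15990 = 29618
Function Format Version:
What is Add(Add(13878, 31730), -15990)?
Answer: 29618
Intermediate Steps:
Add(Add(13878, 31730), -15990) = Add(45608, -15990) = 29618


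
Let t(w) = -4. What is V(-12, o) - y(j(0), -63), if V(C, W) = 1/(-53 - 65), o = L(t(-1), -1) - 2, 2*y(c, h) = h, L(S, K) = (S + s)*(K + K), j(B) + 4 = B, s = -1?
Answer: 1858/59 ≈ 31.492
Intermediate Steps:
j(B) = -4 + B
L(S, K) = 2*K*(-1 + S) (L(S, K) = (S - 1)*(K + K) = (-1 + S)*(2*K) = 2*K*(-1 + S))
y(c, h) = h/2
o = 8 (o = 2*(-1)*(-1 - 4) - 2 = 2*(-1)*(-5) - 2 = 10 - 2 = 8)
V(C, W) = -1/118 (V(C, W) = 1/(-118) = -1/118)
V(-12, o) - y(j(0), -63) = -1/118 - (-63)/2 = -1/118 - 1*(-63/2) = -1/118 + 63/2 = 1858/59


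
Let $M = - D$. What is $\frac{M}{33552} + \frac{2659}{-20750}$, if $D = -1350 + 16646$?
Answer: $- \frac{25412923}{43512750} \approx -0.58403$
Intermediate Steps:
$D = 15296$
$M = -15296$ ($M = \left(-1\right) 15296 = -15296$)
$\frac{M}{33552} + \frac{2659}{-20750} = - \frac{15296}{33552} + \frac{2659}{-20750} = \left(-15296\right) \frac{1}{33552} + 2659 \left(- \frac{1}{20750}\right) = - \frac{956}{2097} - \frac{2659}{20750} = - \frac{25412923}{43512750}$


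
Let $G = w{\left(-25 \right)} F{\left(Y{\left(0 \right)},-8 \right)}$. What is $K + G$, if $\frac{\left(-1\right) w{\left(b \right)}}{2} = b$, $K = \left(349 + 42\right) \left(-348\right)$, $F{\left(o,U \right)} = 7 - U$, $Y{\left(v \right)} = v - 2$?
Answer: $-135318$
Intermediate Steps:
$Y{\left(v \right)} = -2 + v$
$K = -136068$ ($K = 391 \left(-348\right) = -136068$)
$w{\left(b \right)} = - 2 b$
$G = 750$ ($G = \left(-2\right) \left(-25\right) \left(7 - -8\right) = 50 \left(7 + 8\right) = 50 \cdot 15 = 750$)
$K + G = -136068 + 750 = -135318$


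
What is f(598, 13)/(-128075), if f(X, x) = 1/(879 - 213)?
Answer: -1/85297950 ≈ -1.1724e-8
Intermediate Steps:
f(X, x) = 1/666
f(598, 13)/(-128075) = (1/666)/(-128075) = (1/666)*(-1/128075) = -1/85297950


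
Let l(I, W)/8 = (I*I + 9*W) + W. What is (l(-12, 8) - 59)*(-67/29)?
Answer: -116111/29 ≈ -4003.8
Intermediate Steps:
l(I, W) = 8*I² + 80*W (l(I, W) = 8*((I*I + 9*W) + W) = 8*((I² + 9*W) + W) = 8*(I² + 10*W) = 8*I² + 80*W)
(l(-12, 8) - 59)*(-67/29) = ((8*(-12)² + 80*8) - 59)*(-67/29) = ((8*144 + 640) - 59)*(-67*1/29) = ((1152 + 640) - 59)*(-67/29) = (1792 - 59)*(-67/29) = 1733*(-67/29) = -116111/29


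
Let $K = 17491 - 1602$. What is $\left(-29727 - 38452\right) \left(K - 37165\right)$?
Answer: $1450576404$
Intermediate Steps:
$K = 15889$ ($K = 17491 - 1602 = 15889$)
$\left(-29727 - 38452\right) \left(K - 37165\right) = \left(-29727 - 38452\right) \left(15889 - 37165\right) = \left(-68179\right) \left(-21276\right) = 1450576404$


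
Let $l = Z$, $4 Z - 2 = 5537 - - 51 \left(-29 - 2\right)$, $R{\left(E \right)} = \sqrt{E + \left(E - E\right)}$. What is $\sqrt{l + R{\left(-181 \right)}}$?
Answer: $\frac{\sqrt{3958 + 4 i \sqrt{181}}}{2} \approx 31.457 + 0.21384 i$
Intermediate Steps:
$R{\left(E \right)} = \sqrt{E}$ ($R{\left(E \right)} = \sqrt{E + 0} = \sqrt{E}$)
$Z = \frac{1979}{2}$ ($Z = \frac{1}{2} + \frac{5537 - - 51 \left(-29 - 2\right)}{4} = \frac{1}{2} + \frac{5537 - \left(-51\right) \left(-31\right)}{4} = \frac{1}{2} + \frac{5537 - 1581}{4} = \frac{1}{2} + \frac{1}{4} \cdot 3956 = \frac{1}{2} + 989 = \frac{1979}{2} \approx 989.5$)
$l = \frac{1979}{2} \approx 989.5$
$\sqrt{l + R{\left(-181 \right)}} = \sqrt{\frac{1979}{2} + \sqrt{-181}} = \sqrt{\frac{1979}{2} + i \sqrt{181}}$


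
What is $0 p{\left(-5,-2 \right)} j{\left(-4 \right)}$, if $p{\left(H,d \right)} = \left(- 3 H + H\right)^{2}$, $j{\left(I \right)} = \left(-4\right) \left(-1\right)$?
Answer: $0$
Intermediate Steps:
$j{\left(I \right)} = 4$
$p{\left(H,d \right)} = 4 H^{2}$ ($p{\left(H,d \right)} = \left(- 2 H\right)^{2} = 4 H^{2}$)
$0 p{\left(-5,-2 \right)} j{\left(-4 \right)} = 0 \cdot 4 \left(-5\right)^{2} \cdot 4 = 0 \cdot 4 \cdot 25 \cdot 4 = 0 \cdot 100 \cdot 4 = 0 \cdot 4 = 0$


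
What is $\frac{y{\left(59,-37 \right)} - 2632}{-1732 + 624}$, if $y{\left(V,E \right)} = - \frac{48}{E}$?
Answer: $\frac{24334}{10249} \approx 2.3743$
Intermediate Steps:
$\frac{y{\left(59,-37 \right)} - 2632}{-1732 + 624} = \frac{- \frac{48}{-37} - 2632}{-1732 + 624} = \frac{\left(-48\right) \left(- \frac{1}{37}\right) - 2632}{-1108} = \left(\frac{48}{37} - 2632\right) \left(- \frac{1}{1108}\right) = \left(- \frac{97336}{37}\right) \left(- \frac{1}{1108}\right) = \frac{24334}{10249}$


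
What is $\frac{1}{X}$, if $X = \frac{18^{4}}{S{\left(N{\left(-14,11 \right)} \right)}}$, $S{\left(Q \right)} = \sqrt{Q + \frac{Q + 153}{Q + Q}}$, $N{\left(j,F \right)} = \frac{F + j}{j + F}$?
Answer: $\frac{\sqrt{78}}{104976} \approx 8.4131 \cdot 10^{-5}$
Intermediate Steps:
$N{\left(j,F \right)} = 1$ ($N{\left(j,F \right)} = \frac{F + j}{F + j} = 1$)
$S{\left(Q \right)} = \sqrt{Q + \frac{153 + Q}{2 Q}}$
$X = \frac{17496 \sqrt{78}}{13}$ ($X = \frac{18^{4}}{\frac{1}{2} \sqrt{2 + 4 \cdot 1 + \frac{306}{1}}} = \frac{104976}{\frac{1}{2} \sqrt{2 + 4 + 306 \cdot 1}} = \frac{104976}{\frac{1}{2} \sqrt{2 + 4 + 306}} = \frac{104976}{\frac{1}{2} \sqrt{312}} = \frac{104976}{\frac{1}{2} \cdot 2 \sqrt{78}} = \frac{104976}{\sqrt{78}} = 104976 \frac{\sqrt{78}}{78} = \frac{17496 \sqrt{78}}{13} \approx 11886.0$)
$\frac{1}{X} = \frac{1}{\frac{17496}{13} \sqrt{78}} = \frac{\sqrt{78}}{104976}$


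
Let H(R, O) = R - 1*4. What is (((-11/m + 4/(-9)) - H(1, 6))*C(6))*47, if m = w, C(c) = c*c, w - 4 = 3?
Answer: 11656/7 ≈ 1665.1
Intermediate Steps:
w = 7 (w = 4 + 3 = 7)
C(c) = c²
m = 7
H(R, O) = -4 + R (H(R, O) = R - 4 = -4 + R)
(((-11/m + 4/(-9)) - H(1, 6))*C(6))*47 = (((-11/7 + 4/(-9)) - (-4 + 1))*6²)*47 = (((-11*⅐ + 4*(-⅑)) - 1*(-3))*36)*47 = (((-11/7 - 4/9) + 3)*36)*47 = ((-127/63 + 3)*36)*47 = ((62/63)*36)*47 = (248/7)*47 = 11656/7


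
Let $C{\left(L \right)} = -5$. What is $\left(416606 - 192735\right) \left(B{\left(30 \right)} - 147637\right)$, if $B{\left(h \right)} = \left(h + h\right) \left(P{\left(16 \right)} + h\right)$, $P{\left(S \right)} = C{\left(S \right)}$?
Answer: $-32715836327$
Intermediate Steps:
$P{\left(S \right)} = -5$
$B{\left(h \right)} = 2 h \left(-5 + h\right)$ ($B{\left(h \right)} = \left(h + h\right) \left(-5 + h\right) = 2 h \left(-5 + h\right)$)
$\left(416606 - 192735\right) \left(B{\left(30 \right)} - 147637\right) = \left(416606 - 192735\right) \left(2 \cdot 30 \left(-5 + 30\right) - 147637\right) = 223871 \left(2 \cdot 30 \cdot 25 - 147637\right) = 223871 \left(1500 - 147637\right) = 223871 \left(-146137\right) = -32715836327$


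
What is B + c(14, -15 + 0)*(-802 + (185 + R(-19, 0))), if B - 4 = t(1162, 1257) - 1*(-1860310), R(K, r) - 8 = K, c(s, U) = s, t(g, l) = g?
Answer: 1852684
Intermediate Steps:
R(K, r) = 8 + K
B = 1861476 (B = 4 + (1162 - 1*(-1860310)) = 4 + (1162 + 1860310) = 4 + 1861472 = 1861476)
B + c(14, -15 + 0)*(-802 + (185 + R(-19, 0))) = 1861476 + 14*(-802 + (185 + (8 - 19))) = 1861476 + 14*(-802 + (185 - 11)) = 1861476 + 14*(-802 + 174) = 1861476 + 14*(-628) = 1861476 - 8792 = 1852684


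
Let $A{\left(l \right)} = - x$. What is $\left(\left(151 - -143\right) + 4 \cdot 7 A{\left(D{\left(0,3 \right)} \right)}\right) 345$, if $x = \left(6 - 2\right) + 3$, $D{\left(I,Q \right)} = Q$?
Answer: $33810$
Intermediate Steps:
$x = 7$ ($x = 4 + 3 = 7$)
$A{\left(l \right)} = -7$ ($A{\left(l \right)} = \left(-1\right) 7 = -7$)
$\left(\left(151 - -143\right) + 4 \cdot 7 A{\left(D{\left(0,3 \right)} \right)}\right) 345 = \left(\left(151 - -143\right) + 4 \cdot 7 \left(-7\right)\right) 345 = \left(\left(151 + 143\right) + 28 \left(-7\right)\right) 345 = \left(294 - 196\right) 345 = 98 \cdot 345 = 33810$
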